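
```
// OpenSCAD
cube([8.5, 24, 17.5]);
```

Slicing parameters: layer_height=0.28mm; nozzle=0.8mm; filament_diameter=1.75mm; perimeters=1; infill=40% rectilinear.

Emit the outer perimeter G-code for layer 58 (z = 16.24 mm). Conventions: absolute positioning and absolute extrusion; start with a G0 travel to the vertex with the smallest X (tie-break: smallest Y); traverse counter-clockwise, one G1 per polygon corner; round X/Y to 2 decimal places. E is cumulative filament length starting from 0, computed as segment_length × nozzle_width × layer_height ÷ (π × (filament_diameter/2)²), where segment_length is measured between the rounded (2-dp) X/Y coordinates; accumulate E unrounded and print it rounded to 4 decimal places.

G0 X0.00 Y0.00 Z16.24
G1 X8.50 Y0.00 E0.7916
G1 X8.50 Y24.00 E3.0267
G1 X0.00 Y24.00 E3.8183
G1 X0.00 Y0.00 E6.0533

At z = 16.24 mm: the cube is present — its section is the full 8.5×24 rectangle. The outline is a single polygon with 4 vertices. Extrusion per mm of travel: 0.8 × 0.28 / (π × 0.875²) = 0.093128. Accumulating E over each segment gives final E = 6.0533.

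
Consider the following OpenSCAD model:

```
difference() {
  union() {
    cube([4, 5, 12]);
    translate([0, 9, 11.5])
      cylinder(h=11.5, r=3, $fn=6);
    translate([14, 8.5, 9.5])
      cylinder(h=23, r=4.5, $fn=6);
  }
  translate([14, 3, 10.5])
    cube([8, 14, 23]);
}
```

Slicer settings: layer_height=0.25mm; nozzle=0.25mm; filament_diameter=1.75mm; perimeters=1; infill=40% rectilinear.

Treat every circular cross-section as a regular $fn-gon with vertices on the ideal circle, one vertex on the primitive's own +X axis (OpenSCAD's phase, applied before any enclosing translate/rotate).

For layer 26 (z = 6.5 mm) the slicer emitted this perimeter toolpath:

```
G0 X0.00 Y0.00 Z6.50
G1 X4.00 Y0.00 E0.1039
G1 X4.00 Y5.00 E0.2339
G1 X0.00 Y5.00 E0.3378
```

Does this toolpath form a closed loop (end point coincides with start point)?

Start point (G0): (0.00, 0.00). End point (last G1): the path does not return to the start — open.

no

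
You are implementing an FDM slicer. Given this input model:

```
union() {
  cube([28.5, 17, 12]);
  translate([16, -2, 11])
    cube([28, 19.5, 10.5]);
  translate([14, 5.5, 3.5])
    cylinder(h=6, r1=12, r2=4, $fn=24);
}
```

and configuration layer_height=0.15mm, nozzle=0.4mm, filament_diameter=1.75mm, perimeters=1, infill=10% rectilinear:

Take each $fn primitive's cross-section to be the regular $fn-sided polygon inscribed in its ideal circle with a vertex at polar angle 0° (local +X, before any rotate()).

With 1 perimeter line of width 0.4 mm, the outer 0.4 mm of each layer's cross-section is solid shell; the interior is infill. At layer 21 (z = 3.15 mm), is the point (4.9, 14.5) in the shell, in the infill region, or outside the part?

infill

At z = 3.15 mm: the 28.5×17 cube contributes its full rectangle; the cube at (16, -2) is not intersected at this z (z outside [11, 21.5]); the cone at (14, 5.5) is not intersected at this z (z outside [3.5, 9.5]); Combining (union): only the 28.5×17 cube is present, so the union is just that shape — 1 connected region. Overall, the cross-section is a single solid region. The nearest boundary edge runs (28.50, 17.00)→(0.00, 17.00); distance from the point to it = 2.50 mm. The point is inside the cross-section and 2.50 mm from the nearest boundary — more than the 0.4 mm shell width (1 × 0.4), so it's in the infill interior.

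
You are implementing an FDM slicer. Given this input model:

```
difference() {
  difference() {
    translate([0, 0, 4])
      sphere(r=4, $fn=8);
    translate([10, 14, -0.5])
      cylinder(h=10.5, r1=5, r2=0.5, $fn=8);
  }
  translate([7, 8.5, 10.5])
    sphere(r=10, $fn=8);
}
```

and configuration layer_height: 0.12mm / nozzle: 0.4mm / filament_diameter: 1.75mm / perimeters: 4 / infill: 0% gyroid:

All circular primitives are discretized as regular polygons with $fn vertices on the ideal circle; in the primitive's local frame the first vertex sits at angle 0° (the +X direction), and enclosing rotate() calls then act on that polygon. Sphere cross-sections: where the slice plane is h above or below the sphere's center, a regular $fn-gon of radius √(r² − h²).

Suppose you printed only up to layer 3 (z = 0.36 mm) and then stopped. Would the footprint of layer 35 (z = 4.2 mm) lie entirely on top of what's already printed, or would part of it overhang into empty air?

Compare the two slices. At z = 0.36: the sphere: section is a regular 8-gon, circumradius = √(r²−h²) = √(4²−3.64²) = 1.658 (area = (8/2)·1.658²·sin(360°/8) = 7.78 mm²); the cone at (10, 14) (r1=5→r2=0.5) has section circumradius 4.631 here — a regular 8-gon (area = (8/2)·4.631²·sin(360°/8) = 60.67 mm²); After the difference (first − rest): starting from the r=4 sphere (7.78 mm²), the cone at (10, 14) misses the remaining region (no effect) — area = 7.78 mm²; the sphere at (7, 8.5) is absent (|z−center|=10.140 > r=10); Subtracting the remaining from the first: none of the subtracted shapes is present at this height, so the result so far is unchanged — area = 7.78 mm². At z = 4.2: the sphere: section is a regular 8-gon, circumradius = √(r²−h²) = √(4²−0.2²) = 3.995 (area = (8/2)·3.995²·sin(360°/8) = 45.14 mm²); the cone at (10, 14) (r1=5→r2=0.5) has section circumradius 2.986 here — a regular 8-gon (area = (8/2)·2.986²·sin(360°/8) = 25.21 mm²); Taking the first minus the rest: starting from the r=4 sphere (45.14 mm²), the cone at (10, 14) misses the remaining region (no effect) — area = 45.14 mm²; the sphere at (7, 8.5): section is a regular 8-gon, circumradius = √(r²−h²) = √(10²−6.3²) = 7.766 (area = (8/2)·7.766²·sin(360°/8) = 170.58 mm²); Taking the first minus the rest: starting from the result so far (45.14 mm²), the r=10 sphere at (7, 8.5) partially overlaps it — only the 0.54 mm² overlap (of its 170.58 mm²) is removed, clipping the outline — area = 44.60 mm². Checking containment: at z = 4.2 the cross-section extends beyond the z = 0.36 cross-section by about 36.82 mm².

part overhangs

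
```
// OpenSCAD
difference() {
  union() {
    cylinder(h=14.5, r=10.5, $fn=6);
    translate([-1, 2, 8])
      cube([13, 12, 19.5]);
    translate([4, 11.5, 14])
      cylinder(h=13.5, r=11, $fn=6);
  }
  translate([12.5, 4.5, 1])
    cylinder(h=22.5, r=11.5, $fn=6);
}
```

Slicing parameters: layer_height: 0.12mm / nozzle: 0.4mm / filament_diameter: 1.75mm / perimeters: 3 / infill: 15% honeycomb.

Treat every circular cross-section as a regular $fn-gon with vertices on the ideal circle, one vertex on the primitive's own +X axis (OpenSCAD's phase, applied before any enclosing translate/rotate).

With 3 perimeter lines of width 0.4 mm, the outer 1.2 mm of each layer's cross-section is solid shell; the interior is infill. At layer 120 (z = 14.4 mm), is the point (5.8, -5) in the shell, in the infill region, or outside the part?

At z = 14.4 mm: the r=10.5 cylinder gives a regular 6-gon of circumradius 10.5 (constant along its height); the 13×12 cube at (-1, 2) contributes its full rectangle; the r=11 cylinder at (4, 11.5) contributes a regular 6-gon of circumradius 11; Taking the union: the regions partially overlap (shared area 227.92 mm²), so overlapping operands fuse into one piece — 1 connected region; the cylinder at (12.5, 4.5): section is a regular 6-gon, circumradius r=11.5; Subtracting the remaining from the first: starting from that combined region, the r=11.5 cylinder at (12.5, 4.5) partially overlaps it — only the 155.04 mm² overlap (of its 343.60 mm²) is removed, clipping the outline — 1 connected region. Overall, the cross-section is a single solid region. The nearest boundary edge runs (1.00, 4.50)→(6.75, -5.46); distance from the point to it = 0.59 mm. The point is inside the cross-section, 0.59 mm from the nearest boundary — within the 1.2 mm shell band (3 × 0.4).

shell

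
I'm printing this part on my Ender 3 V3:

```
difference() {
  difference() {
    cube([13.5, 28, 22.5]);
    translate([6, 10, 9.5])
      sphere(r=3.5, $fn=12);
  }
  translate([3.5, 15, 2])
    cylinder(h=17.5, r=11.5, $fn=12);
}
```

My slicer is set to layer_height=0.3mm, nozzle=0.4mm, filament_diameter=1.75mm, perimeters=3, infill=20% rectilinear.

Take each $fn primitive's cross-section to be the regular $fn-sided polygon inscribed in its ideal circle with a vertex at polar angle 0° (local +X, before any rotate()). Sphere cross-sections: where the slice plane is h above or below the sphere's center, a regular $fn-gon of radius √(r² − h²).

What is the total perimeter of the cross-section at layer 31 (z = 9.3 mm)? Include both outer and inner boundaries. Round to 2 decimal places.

82.05 mm

At z = 9.3 mm: the cube is present — its section is the full 13.5×28 rectangle (perimeter 83.00 mm); the r=3.5 sphere at (6, 10) contributes a regular 12-gon of circumradius √(3.5²−0.2²) = 3.494 (perimeter = 2·12·3.494·sin(180°/12) = 21.71 mm); After the difference (first − rest): starting from the 13.5×28 cube, the r=3.5 sphere at (6, 10) lies wholly inside it (removes its full 36.63 mm² and its 21.71 mm outline becomes a hole wall) — boundary (outer + 1 inner loop) = 104.71 mm; the cylinder at (3.5, 15): section is a regular 12-gon, circumradius r=11.5 (perimeter = 2·12·11.500·sin(180°/12) = 71.43 mm); Taking the first minus the rest: starting from the result so far, the r=11.5 cylinder at (3.5, 15) partially overlaps it — only the 230.57 mm² overlap (of its 396.75 mm²) is removed, clipping the outline — boundary = 82.05 mm. Overall, the cross-section has 2 separate islands. Total boundary length (outer) = 82.05 mm.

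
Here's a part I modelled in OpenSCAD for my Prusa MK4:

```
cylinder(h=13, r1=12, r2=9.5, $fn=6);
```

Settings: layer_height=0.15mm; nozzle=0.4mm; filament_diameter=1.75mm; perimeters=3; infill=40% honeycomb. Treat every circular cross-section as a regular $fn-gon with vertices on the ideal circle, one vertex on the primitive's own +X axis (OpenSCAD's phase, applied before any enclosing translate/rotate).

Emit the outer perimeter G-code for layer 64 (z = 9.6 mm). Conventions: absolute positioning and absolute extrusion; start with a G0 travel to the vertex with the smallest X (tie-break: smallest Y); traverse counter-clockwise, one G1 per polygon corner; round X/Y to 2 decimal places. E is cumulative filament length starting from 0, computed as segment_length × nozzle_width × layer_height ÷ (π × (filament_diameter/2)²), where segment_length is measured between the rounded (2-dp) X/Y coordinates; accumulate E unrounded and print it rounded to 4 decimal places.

G0 X-10.15 Y0.00 Z9.60
G1 X-5.08 Y-8.79 E0.2531
G1 X5.08 Y-8.79 E0.5066
G1 X10.15 Y0.00 E0.7597
G1 X5.08 Y8.79 E1.0128
G1 X-5.08 Y8.79 E1.2663
G1 X-10.15 Y0.00 E1.5194

At z = 9.6 mm: the cone contributes a regular 6-gon of circumradius 10.154 (interpolated between r1=12 and r2=9.5 at t=0.738). The outline is a single polygon with 6 vertices. Extrusion per mm of travel: 0.4 × 0.15 / (π × 0.875²) = 0.024945. Accumulating E over each segment gives final E = 1.5194.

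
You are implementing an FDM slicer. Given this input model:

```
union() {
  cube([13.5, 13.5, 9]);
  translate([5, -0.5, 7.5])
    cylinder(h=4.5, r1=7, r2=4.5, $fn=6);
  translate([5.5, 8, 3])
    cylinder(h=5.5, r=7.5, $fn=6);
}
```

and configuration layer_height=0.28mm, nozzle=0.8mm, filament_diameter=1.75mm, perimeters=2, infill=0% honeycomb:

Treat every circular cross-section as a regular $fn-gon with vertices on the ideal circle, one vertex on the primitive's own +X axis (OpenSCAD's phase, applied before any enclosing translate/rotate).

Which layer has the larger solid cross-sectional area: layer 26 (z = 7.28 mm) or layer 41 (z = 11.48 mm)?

layer 26 (z = 7.28 mm)

Layer 26 (z = 7.28): the 13.5×13.5 cube contributes its full rectangle (area 182.25 mm²); the cone at (5, -0.5) is not intersected at this z (z outside [7.5, 12]); the r=7.5 cylinder at (5.5, 8) gives a regular 6-gon of circumradius 7.5 (constant along its height) (area = (6/2)·7.500²·sin(360°/6) = 146.14 mm²); Taking the union: the regions partially overlap — summed areas 328.39 mm² minus the doubly-counted overlap 131.18 mm² gives 197.21 mm² — area = 197.21 mm². So its area = 197.21 mm². Layer 41 (z = 11.48): the cube is absent (z outside [0, 9]); the cone at (5, -0.5) contributes a regular 6-gon of circumradius 4.789 (interpolated between r1=7 and r2=4.5 at t=0.884) (area = (6/2)·4.789²·sin(360°/6) = 59.58 mm²); the cylinder at (5.5, 8) does not reach this height (z outside [3, 8.5]); Merging all regions: only the cone at (5, -0.5) is present, so the union is just that shape — area = 59.58 mm². So its area = 59.58 mm². Layer 26 is larger (197.21 vs 59.58 mm²).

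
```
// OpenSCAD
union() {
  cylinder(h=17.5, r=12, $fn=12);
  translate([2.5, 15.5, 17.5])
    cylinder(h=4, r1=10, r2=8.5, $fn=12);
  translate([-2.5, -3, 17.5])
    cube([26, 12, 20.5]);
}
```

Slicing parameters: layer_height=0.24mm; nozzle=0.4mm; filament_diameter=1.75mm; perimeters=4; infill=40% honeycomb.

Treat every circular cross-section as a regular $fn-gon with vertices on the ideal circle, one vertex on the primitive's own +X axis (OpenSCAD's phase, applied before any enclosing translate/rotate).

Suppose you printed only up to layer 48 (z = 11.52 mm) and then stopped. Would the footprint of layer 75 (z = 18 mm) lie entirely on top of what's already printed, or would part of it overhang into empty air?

part overhangs

Compare the two slices. At z = 11.52: the r=12 cylinder contributes a regular 12-gon of circumradius 12 (area = (12/2)·12.000²·sin(360°/12) = 432.00 mm²); the cone at (2.5, 15.5) does not reach this height (z outside [17.5, 21.5]); the cube at (-2.5, -3) is absent (z outside [17.5, 38]); Taking the union: only the r=12 cylinder is present, so the union is just that shape — area = 432.00 mm². At z = 18: the cylinder is absent (z outside [0, 17.5]); the cone at (2.5, 15.5): at t=0.125 of its height the radius interpolates to r₁+(r₂−r₁)t = 9.812, giving a regular 12-gon of that circumradius (area = (12/2)·9.812²·sin(360°/12) = 288.86 mm²); the cube at (-2.5, -3) is present — its section is the full 26×12 rectangle (area 312.00 mm²); Merging all regions: the regions partially overlap — summed areas 600.86 mm² minus the doubly-counted overlap 28.23 mm² gives 572.62 mm² — area = 572.62 mm². Checking containment: at z = 18 the cross-section extends beyond the z = 11.52 cross-section by about 386.10 mm².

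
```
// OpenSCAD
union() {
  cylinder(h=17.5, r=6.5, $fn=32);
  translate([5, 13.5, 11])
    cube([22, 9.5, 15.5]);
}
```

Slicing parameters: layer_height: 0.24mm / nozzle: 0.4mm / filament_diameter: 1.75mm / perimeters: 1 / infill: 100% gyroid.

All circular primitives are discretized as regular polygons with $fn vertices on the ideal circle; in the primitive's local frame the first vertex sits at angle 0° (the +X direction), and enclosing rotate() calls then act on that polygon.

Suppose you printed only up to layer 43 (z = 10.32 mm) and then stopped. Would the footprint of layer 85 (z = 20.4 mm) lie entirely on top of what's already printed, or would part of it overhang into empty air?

part overhangs

Compare the two slices. At z = 10.32: the r=6.5 cylinder gives a regular 32-gon of circumradius 6.5 (constant along its height) (area = (32/2)·6.500²·sin(360°/32) = 131.88 mm²); the cube at (5, 13.5) is absent (z outside [11, 26.5]); Merging all regions: only the r=6.5 cylinder is present, so the union is just that shape — area = 131.88 mm². At z = 20.4: the cylinder is not intersected at this z (z outside [0, 17.5]); the cube at (5, 13.5) is present — its section is the full 22×9.5 rectangle (area 209.00 mm²); Combining (union): only the 22×9.5 cube at (5, 13.5) is present, so the union is just that shape — area = 209.00 mm². Checking containment: at z = 20.4 the cross-section extends beyond the z = 10.32 cross-section by about 209.00 mm².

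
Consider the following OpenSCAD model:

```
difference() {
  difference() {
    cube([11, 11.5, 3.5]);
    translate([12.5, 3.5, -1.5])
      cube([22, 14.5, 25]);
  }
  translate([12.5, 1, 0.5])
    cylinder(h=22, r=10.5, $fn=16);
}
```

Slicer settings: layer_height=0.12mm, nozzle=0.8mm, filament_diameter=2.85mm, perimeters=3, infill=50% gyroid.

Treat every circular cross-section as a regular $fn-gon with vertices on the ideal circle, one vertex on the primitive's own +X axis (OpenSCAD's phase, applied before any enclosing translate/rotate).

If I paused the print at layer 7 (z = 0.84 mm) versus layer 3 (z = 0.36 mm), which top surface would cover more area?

Layer 7 (z = 0.84): the 11×11.5 cube contributes its full rectangle (area 126.50 mm²); the 22×14.5 cube at (12.5, 3.5) contributes its full rectangle (area 319.00 mm²); Taking the first minus the rest: starting from the 11×11.5 cube (126.50 mm²), the 22×14.5 cube at (12.5, 3.5) misses the remaining region (no effect) — area = 126.50 mm²; the cylinder at (12.5, 1): section is a regular 16-gon, circumradius r=10.5 (area = (16/2)·10.500²·sin(360°/16) = 337.53 mm²); Taking the first minus the rest: starting from that combined region (126.50 mm²), the r=10.5 cylinder at (12.5, 1) partially overlaps it — only the 77.76 mm² overlap (of its 337.53 mm²) is removed, clipping the outline — area = 48.74 mm². So its area = 48.74 mm². Layer 3 (z = 0.36): the cube is present — its section is the full 11×11.5 rectangle (area 126.50 mm²); the cube at (12.5, 3.5) (footprint 22×14.5) is included at this height (area 319.00 mm²); Taking the first minus the rest: starting from the 11×11.5 cube (126.50 mm²), the 22×14.5 cube at (12.5, 3.5) misses the remaining region (no effect) — area = 126.50 mm²; the cylinder at (12.5, 1) is not intersected at this z (z outside [0.5, 22.5]); Taking the first minus the rest: none of the subtracted shapes is present at this height, so the result so far is unchanged — area = 126.50 mm². So its area = 126.50 mm². Layer 3 is larger (126.50 vs 48.74 mm²).

layer 3 (z = 0.36 mm)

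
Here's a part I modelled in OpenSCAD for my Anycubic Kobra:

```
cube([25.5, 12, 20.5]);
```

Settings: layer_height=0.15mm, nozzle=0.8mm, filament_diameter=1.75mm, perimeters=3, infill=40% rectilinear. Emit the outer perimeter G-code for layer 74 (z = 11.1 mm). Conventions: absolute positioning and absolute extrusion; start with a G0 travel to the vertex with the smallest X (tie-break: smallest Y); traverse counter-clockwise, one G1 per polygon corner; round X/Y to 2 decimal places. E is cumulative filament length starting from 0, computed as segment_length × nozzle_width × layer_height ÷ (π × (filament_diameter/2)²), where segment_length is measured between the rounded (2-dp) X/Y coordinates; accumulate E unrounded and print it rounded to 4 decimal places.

G0 X0.00 Y0.00 Z11.10
G1 X25.50 Y0.00 E1.2722
G1 X25.50 Y12.00 E1.8709
G1 X0.00 Y12.00 E3.1431
G1 X0.00 Y0.00 E3.7418

At z = 11.1 mm: the 25.5×12 cube contributes its full rectangle. The outline is a single polygon with 4 vertices. Extrusion per mm of travel: 0.8 × 0.15 / (π × 0.875²) = 0.049890. Accumulating E over each segment gives final E = 3.7418.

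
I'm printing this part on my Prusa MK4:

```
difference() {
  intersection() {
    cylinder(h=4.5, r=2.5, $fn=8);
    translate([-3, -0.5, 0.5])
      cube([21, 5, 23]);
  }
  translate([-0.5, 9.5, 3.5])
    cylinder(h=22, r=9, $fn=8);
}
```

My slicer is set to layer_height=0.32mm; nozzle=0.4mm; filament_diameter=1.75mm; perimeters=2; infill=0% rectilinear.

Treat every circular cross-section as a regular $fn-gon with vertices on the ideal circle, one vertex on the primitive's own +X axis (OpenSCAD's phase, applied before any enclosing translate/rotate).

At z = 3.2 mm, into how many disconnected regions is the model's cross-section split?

At z = 3.2 mm: the r=2.5 cylinder gives a regular 8-gon of circumradius 2.5 (constant along its height); the cube at (-3, -0.5) (footprint 21×5) is included at this height; After intersecting: the 21×5 cube at (-3, -0.5) partially overlaps the r=2.5 cylinder; clipping to the common part keeps 11.24 mm² — 1 connected region; the cylinder at (-0.5, 9.5) is not intersected at this z (z outside [3.5, 25.5]); Taking the first minus the rest: none of the subtracted shapes is present at this height, so the result so far is unchanged — 1 connected region. The result has 1 disconnected region.

1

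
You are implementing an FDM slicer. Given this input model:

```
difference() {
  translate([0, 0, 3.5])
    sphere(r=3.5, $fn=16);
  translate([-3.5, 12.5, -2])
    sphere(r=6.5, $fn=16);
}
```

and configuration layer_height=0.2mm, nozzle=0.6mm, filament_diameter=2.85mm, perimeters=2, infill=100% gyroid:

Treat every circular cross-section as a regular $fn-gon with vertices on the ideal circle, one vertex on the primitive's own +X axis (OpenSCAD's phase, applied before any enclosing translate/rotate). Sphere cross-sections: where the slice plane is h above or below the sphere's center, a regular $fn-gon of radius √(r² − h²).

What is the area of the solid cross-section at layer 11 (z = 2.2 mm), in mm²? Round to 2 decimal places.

At z = 2.2 mm: the r=3.5 sphere contributes a regular 16-gon of circumradius √(3.5²−1.3²) = 3.250 (area = (16/2)·3.250²·sin(360°/16) = 32.33 mm²); the r=6.5 sphere at (-3.5, 12.5) contributes a regular 16-gon of circumradius √(6.5²−4.2²) = 4.961 (area = (16/2)·4.961²·sin(360°/16) = 75.34 mm²); Taking the first minus the rest: starting from the r=3.5 sphere (32.33 mm²), the r=6.5 sphere at (-3.5, 12.5) misses the remaining region (no effect) — area = 32.33 mm². Overall, the cross-section is a single solid region. Net area = 32.33 mm².

32.33 mm²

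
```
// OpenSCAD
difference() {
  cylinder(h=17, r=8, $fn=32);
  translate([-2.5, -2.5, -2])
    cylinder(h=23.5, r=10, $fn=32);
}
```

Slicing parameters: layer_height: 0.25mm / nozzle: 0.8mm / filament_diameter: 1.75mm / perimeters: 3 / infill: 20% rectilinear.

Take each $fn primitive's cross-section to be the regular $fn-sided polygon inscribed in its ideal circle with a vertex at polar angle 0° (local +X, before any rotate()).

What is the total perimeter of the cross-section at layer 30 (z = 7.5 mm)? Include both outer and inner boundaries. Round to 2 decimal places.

34.56 mm

At z = 7.5 mm: the r=8 cylinder gives a regular 32-gon of circumradius 8 (constant along its height) (perimeter = 2·32·8.000·sin(180°/32) = 50.18 mm); the cylinder at (-2.5, -2.5): section is a regular 32-gon, circumradius r=10 (perimeter = 2·32·10.000·sin(180°/32) = 62.73 mm); Subtracting the remaining from the first: starting from the r=8 cylinder, the r=10 cylinder at (-2.5, -2.5) partially overlaps it — only the 182.39 mm² overlap (of its 312.14 mm²) is removed, clipping the outline — boundary = 34.56 mm. Overall, the cross-section is a single solid region. Total boundary length (outer) = 34.56 mm.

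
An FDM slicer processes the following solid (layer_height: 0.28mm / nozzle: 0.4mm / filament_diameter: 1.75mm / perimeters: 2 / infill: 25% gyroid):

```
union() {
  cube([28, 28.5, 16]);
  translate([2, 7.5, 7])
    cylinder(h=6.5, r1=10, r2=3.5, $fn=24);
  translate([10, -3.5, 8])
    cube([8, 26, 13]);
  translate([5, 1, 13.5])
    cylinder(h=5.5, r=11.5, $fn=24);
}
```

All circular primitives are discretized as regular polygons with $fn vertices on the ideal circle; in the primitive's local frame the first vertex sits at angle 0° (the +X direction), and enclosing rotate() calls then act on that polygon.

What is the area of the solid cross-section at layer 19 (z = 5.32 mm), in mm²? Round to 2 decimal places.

At z = 5.32 mm: the 28×28.5 cube contributes its full rectangle (area 798.00 mm²); the cone at (2, 7.5) is not intersected at this z (z outside [7, 13.5]); the cube at (10, -3.5) is absent (z outside [8, 21]); the cylinder at (5, 1) is not intersected at this z (z outside [13.5, 19]); Merging all regions: only the 28×28.5 cube is present, so the union is just that shape — area = 798.00 mm². Overall, the cross-section is a single solid region. Net area = 798.00 mm².

798.00 mm²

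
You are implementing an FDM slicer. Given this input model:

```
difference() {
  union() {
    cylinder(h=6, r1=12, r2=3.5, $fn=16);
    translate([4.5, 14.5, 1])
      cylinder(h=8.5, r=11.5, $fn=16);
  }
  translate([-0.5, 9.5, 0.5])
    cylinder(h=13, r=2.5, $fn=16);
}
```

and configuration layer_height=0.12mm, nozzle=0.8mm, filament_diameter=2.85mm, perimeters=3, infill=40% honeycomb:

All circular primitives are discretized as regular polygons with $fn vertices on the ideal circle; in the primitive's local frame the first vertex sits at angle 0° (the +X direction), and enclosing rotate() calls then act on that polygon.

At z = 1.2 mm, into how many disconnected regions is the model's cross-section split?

1

At z = 1.2 mm: the cone contributes a regular 16-gon of circumradius 10.300 (interpolated between r1=12 and r2=3.5 at t=0.200); the r=11.5 cylinder at (4.5, 14.5) contributes a regular 16-gon of circumradius 11.5; Merging all regions: the regions partially overlap (shared area 66.48 mm²), so overlapping operands fuse into one piece — 1 connected region; the r=2.5 cylinder at (-0.5, 9.5) contributes a regular 16-gon of circumradius 2.5; After the difference (first − rest): starting from the result so far, the r=2.5 cylinder at (-0.5, 9.5) lies wholly inside it (removes its full 19.13 mm² and its 15.61 mm outline becomes a hole wall) — 1 connected region with 1 hole. The result has 1 disconnected region.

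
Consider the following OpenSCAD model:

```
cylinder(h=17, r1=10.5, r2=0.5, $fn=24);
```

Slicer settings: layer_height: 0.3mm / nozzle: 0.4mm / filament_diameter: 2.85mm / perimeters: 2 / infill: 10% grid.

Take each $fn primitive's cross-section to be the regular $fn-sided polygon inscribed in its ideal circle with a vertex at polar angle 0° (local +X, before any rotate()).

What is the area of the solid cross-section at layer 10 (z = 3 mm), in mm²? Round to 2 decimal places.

At z = 3 mm: the cone contributes a regular 24-gon of circumradius 8.735 (interpolated between r1=10.5 and r2=0.5 at t=0.176) (area = (24/2)·8.735²·sin(360°/24) = 236.99 mm²). Overall, the cross-section is a single solid region. Net area = 236.99 mm².

236.99 mm²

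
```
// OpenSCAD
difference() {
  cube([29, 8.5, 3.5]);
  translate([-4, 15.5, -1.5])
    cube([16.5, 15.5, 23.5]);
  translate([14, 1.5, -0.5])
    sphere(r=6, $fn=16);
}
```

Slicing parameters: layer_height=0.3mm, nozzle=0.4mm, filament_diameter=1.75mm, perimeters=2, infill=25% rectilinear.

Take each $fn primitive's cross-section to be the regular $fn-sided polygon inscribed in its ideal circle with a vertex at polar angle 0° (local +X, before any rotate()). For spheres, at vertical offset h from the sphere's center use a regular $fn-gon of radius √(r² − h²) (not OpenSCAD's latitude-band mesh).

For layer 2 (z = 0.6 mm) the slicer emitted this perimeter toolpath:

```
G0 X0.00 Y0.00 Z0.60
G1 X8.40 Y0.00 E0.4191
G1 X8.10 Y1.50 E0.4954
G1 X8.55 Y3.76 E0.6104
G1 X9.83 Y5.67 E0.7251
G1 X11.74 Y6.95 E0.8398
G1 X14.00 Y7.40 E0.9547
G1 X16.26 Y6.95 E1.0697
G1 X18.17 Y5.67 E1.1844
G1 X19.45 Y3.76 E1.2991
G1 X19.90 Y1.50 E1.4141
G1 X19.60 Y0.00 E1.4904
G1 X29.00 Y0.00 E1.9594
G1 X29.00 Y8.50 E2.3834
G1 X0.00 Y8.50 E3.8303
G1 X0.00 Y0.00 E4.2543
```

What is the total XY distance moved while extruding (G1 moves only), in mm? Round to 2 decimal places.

85.27 mm

Sum the Euclidean lengths of each G1 segment: total = 85.27 mm.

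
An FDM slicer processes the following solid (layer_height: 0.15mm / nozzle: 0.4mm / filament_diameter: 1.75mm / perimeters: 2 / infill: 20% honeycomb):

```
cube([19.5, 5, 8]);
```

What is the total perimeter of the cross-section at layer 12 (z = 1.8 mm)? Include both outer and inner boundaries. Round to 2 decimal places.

At z = 1.8 mm: the 19.5×5 cube contributes its full rectangle (perimeter 49.00 mm). Overall, the cross-section is a single solid region. Total boundary length (outer) = 49.00 mm.

49.00 mm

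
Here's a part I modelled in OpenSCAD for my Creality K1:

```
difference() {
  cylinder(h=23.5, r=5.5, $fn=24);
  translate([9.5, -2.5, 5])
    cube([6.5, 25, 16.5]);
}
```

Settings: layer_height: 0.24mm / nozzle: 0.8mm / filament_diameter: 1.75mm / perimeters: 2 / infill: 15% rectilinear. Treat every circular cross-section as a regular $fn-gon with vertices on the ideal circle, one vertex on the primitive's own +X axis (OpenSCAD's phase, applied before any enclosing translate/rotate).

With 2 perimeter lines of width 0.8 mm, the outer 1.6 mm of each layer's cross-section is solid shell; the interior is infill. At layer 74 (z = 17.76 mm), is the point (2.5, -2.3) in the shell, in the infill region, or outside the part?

At z = 17.76 mm: the r=5.5 cylinder gives a regular 24-gon of circumradius 5.5 (constant along its height); the cube at (9.5, -2.5) is present — its section is the full 6.5×25 rectangle; Taking the first minus the rest: starting from the r=5.5 cylinder, the 6.5×25 cube at (9.5, -2.5) misses the remaining region (no effect) — 1 connected region. Overall, the cross-section is a single solid region. The nearest boundary edge runs (4.76, -2.75)→(3.89, -3.89); distance from the point to it = 2.07 mm. The point is inside the cross-section and 2.07 mm from the nearest boundary — more than the 1.6 mm shell width (2 × 0.8), so it's in the infill interior.

infill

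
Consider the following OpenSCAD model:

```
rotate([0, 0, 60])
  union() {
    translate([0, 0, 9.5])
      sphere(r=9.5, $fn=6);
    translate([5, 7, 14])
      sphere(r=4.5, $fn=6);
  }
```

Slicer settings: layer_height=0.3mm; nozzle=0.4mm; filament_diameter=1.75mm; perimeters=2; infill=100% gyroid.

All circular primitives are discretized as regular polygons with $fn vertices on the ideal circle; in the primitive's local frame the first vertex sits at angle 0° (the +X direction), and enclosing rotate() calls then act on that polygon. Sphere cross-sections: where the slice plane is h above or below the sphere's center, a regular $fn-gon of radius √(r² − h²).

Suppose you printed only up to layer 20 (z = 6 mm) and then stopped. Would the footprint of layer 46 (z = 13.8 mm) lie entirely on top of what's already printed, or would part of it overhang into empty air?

Compare the two slices. At z = 6: the r=9.5 sphere contributes a regular 6-gon of circumradius √(9.5²−3.5²) = 8.832 (area = (6/2)·8.832²·sin(360°/6) = 202.65 mm²); the sphere at (5, 7) does not reach this height (|z−center|=8.000 > r=4.5); Combining (union): only the r=9.5 sphere is present, so the union is just that shape — area = 202.65 mm²; (rotated 60° about Z; rotation is an isometry so areas/perimeters/island counts are preserved). At z = 13.8: the r=9.5 sphere contributes a regular 6-gon of circumradius √(9.5²−4.3²) = 8.471 (area = (6/2)·8.471²·sin(360°/6) = 186.44 mm²); the r=4.5 sphere at (5, 7) slices to a regular 6-gon of circumradius 4.496 (√(r²−h²) with h=0.2 from center) (area = (6/2)·4.496²·sin(360°/6) = 52.51 mm²); Merging all regions: the regions partially overlap — summed areas 238.95 mm² minus the doubly-counted overlap 16.54 mm² gives 222.41 mm² — area = 222.41 mm²; (rotated 60° about Z; rotation is an isometry so areas/perimeters/island counts are preserved). Checking containment: at z = 13.8 the cross-section extends beyond the z = 6 cross-section by about 33.28 mm².

part overhangs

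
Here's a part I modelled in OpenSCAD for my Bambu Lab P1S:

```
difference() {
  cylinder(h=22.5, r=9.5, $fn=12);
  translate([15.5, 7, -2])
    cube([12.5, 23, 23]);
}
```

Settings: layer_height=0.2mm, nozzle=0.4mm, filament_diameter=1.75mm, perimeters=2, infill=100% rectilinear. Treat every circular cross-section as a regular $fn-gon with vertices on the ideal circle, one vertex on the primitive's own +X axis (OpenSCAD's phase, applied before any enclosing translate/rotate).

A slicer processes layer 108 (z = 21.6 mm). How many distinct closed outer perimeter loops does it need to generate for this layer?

At z = 21.6 mm: the cylinder: section is a regular 12-gon, circumradius r=9.5; the cube at (15.5, 7) is not intersected at this z (z outside [-2, 21]); Subtracting the remaining from the first: none of the subtracted shapes is present at this height, so the r=9.5 cylinder is unchanged — 1 connected region. The result has 1 disconnected region.

1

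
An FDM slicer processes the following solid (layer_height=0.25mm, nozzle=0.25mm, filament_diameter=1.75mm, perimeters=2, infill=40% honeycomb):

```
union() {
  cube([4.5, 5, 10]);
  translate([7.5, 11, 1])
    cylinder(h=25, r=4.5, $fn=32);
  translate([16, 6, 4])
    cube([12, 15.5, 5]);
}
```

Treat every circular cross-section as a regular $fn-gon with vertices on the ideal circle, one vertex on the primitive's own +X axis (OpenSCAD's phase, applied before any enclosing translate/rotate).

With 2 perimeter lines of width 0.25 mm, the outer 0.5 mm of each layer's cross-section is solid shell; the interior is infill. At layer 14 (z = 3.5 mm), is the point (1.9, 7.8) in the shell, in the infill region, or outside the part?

At z = 3.5 mm: the cube is present — its section is the full 4.5×5 rectangle; the cylinder at (7.5, 11): section is a regular 32-gon, circumradius r=4.5; the cube at (16, 6) is absent (z outside [4, 9]); Taking the union: the 2 present regions are separate (no shared area or edge), so areas and boundary lengths simply add and each stays a separate island — 2 connected regions. Overall, the cross-section has 2 separate islands. The nearest boundary edge runs (3.76, 8.50)→(3.34, 9.28); distance from the point to it = 1.97 mm. The point is not inside any of the regions above, so it lies outside the cross-section (1.97 mm from the nearest boundary).

outside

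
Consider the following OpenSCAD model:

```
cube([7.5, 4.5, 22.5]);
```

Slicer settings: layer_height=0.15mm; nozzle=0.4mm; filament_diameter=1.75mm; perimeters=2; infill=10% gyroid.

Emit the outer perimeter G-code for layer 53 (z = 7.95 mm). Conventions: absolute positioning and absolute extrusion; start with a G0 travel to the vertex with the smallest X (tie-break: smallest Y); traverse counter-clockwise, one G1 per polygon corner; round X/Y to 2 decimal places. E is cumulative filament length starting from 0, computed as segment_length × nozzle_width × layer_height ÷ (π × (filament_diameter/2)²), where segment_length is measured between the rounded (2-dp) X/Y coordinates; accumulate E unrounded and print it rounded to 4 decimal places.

At z = 7.95 mm: the cube (footprint 7.5×4.5) is included at this height. The outline is a single polygon with 4 vertices. Extrusion per mm of travel: 0.4 × 0.15 / (π × 0.875²) = 0.024945. Accumulating E over each segment gives final E = 0.5987.

G0 X0.00 Y0.00 Z7.95
G1 X7.50 Y0.00 E0.1871
G1 X7.50 Y4.50 E0.2993
G1 X0.00 Y4.50 E0.4864
G1 X0.00 Y0.00 E0.5987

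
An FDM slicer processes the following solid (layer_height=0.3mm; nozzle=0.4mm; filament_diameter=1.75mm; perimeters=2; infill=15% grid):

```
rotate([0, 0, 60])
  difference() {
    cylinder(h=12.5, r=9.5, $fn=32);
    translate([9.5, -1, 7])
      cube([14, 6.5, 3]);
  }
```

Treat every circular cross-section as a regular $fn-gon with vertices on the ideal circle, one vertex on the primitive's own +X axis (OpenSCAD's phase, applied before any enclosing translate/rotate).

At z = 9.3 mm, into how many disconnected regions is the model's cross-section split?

At z = 9.3 mm: the cylinder: section is a regular 32-gon, circumradius r=9.5; the cube at (9.5, -1) (footprint 14×6.5) is included at this height; Subtracting the remaining from the first: starting from the r=9.5 cylinder, the 14×6.5 cube at (9.5, -1) misses the remaining region (no effect) — 1 connected region; (whole slice rotated 60° about Z — lengths, areas and connectivity unchanged). The result has 1 disconnected region.

1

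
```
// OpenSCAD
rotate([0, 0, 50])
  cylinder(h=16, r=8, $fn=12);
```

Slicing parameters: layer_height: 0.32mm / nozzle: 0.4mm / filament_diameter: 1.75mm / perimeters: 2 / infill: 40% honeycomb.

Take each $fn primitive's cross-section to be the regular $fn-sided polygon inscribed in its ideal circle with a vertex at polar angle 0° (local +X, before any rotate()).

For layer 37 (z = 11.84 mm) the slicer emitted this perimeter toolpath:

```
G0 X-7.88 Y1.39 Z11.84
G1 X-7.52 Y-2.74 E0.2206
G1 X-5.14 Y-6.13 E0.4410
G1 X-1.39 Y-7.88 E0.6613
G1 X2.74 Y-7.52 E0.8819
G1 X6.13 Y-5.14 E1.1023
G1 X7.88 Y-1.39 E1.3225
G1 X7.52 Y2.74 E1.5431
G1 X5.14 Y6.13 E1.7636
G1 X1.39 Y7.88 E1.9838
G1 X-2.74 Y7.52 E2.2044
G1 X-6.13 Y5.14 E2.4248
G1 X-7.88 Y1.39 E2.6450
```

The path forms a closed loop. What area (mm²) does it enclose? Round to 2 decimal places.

192.08 mm²

Apply the shoelace formula to the sequence of (X, Y) vertices; enclosed area = 192.08 mm².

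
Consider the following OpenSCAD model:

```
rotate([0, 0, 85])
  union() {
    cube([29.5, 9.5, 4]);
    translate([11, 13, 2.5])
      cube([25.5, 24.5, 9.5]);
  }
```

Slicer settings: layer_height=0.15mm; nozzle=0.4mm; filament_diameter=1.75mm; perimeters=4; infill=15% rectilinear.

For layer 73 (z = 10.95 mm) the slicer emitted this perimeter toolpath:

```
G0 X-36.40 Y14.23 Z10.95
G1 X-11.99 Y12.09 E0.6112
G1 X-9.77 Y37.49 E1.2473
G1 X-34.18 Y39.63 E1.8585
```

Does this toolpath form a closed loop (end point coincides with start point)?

no

Start point (G0): (-36.40, 14.23). End point (last G1): the path does not return to the start — open.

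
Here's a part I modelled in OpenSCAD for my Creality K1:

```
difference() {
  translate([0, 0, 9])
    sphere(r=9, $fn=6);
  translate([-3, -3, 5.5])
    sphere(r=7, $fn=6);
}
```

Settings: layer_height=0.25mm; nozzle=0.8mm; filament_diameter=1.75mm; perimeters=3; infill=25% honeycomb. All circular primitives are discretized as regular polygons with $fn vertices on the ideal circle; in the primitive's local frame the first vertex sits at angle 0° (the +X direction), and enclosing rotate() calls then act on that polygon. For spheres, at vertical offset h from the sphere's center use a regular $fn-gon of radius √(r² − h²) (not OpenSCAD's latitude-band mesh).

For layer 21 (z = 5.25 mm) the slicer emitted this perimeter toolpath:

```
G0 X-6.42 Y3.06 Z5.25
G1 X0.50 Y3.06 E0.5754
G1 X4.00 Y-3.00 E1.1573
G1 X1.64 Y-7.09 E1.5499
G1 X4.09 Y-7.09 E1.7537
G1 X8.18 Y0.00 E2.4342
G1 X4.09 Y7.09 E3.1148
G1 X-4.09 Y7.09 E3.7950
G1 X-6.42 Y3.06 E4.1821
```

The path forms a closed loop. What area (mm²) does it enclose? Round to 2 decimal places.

83.00 mm²

Apply the shoelace formula to the sequence of (X, Y) vertices; enclosed area = 83.00 mm².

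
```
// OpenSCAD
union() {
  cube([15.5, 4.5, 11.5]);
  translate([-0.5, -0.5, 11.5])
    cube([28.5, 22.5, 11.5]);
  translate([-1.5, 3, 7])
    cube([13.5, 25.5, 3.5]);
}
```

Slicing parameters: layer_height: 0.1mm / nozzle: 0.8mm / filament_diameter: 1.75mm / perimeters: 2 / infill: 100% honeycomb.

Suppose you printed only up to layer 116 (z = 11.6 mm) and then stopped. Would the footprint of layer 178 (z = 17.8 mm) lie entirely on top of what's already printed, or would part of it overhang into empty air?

Compare the two slices. At z = 11.6: the cube is absent (z outside [0, 11.5]); the 28.5×22.5 cube at (-0.5, -0.5) contributes its full rectangle (area 641.25 mm²); the cube at (-1.5, 3) is not intersected at this z (z outside [7, 10.5]); Merging all regions: only the 28.5×22.5 cube at (-0.5, -0.5) is present, so the union is just that shape — area = 641.25 mm². At z = 17.8: the cube is not intersected at this z (z outside [0, 11.5]); the cube at (-0.5, -0.5) (footprint 28.5×22.5) is included at this height (area 641.25 mm²); the cube at (-1.5, 3) does not reach this height (z outside [7, 10.5]); Taking the union: only the 28.5×22.5 cube at (-0.5, -0.5) is present, so the union is just that shape — area = 641.25 mm². Checking containment: the cross-section at z = 17.8 is a subset of the cross-section at z = 11.6.

entirely on top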